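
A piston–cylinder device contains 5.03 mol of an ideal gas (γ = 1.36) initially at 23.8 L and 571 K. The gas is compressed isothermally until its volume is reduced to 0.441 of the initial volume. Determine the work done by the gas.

-19500 J

P₁ = nRT₁/V₁ = 5.03×8.314×571/23.8 = 1000 kPa.
Isothermal: T stays 571 K; PV = const ⇒ V₂ = 10.5 L, P₂ = 2280 kPa.
W = nRT ln(V₂/V₁) = 5.03×8.314×571×ln(0.441) = -19500 J.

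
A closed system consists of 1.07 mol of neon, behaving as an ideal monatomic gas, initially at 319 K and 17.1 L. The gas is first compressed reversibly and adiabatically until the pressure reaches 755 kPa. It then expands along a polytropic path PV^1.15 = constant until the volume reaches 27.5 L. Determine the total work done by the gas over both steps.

2960 J

P₁ = nRT₁/V₁ = 1.07×8.314×319/17.1 = 166 kPa.
Step 1 — Adiabatic: T₂/T₁ = (P₂/P₁)^((γ−1)/γ) ⇒ T₂ = 319×(4.55)^0.400 = 585 K; V₂ = 6.89 L.
ΔU = nCvΔT = 1.07×12.5×(585−319) = 3550 J.
Q = 0 for an adiabatic process, so W = −ΔU = -3550 J.
State after step 1: P = 755 kPa, V = 6.89 L, T = 585 K.
Step 2 — Polytropic n=1.15: T₂ = T₁(V₁/V₂)^(n−1) = 585×(0.251)^0.15 = 475 K; P₂ = P₁(V₁/V₂)^n = 154 kPa.
W = (P₁V₁−P₂V₂)/(n−1) = (755×6.89−154×27.5)/0.15 = 6500 J.
ΔU = nCvΔT = 1.07×12.5×(475−585) = -1460 J.
Q = ΔU + W = 5040 J.
Net over both steps: W = 2960 J, Q = 5040 J, ΔU = 2080 J.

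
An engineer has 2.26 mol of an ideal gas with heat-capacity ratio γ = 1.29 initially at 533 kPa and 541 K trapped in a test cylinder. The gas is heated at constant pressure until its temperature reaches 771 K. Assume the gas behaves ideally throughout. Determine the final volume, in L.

V₁ = nRT₁/P₁ = 2.26×8.314×541/533 = 19.1 L.
Isobaric: P stays 533 kPa; V/T = const ⇒ T₂ = 771 K, V₂ = 27.2 L.

27.2 L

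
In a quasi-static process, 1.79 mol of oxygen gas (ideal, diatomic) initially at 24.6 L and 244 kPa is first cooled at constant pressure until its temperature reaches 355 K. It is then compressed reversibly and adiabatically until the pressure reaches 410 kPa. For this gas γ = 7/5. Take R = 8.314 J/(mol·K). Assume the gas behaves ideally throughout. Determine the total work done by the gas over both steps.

T₁ = P₁V₁/(nR) = 244×24.6/(1.79×8.314) = 403 K.
Step 1 — Isobaric: P stays 244 kPa; V/T = const ⇒ T₂ = 355 K, V₂ = 21.7 L.
W = PΔV = 244×(21.7−24.6) kPa·L = -719 J.
ΔU = nCvΔT = 1.79×20.8×(355−403) = -1800 J.
Q = ΔU + W = nCpΔT = -2520 J.
State after step 1: P = 244 kPa, V = 21.7 L, T = 355 K.
Step 2 — Adiabatic: T₂/T₁ = (P₂/P₁)^((γ−1)/γ) ⇒ T₂ = 355×(1.68)^0.286 = 412 K; V₂ = 14.9 L.
ΔU = nCvΔT = 1.79×20.8×(412−355) = 2110 J.
Q = 0 for an adiabatic process, so W = −ΔU = -2110 J.
Net over both steps: W = -2830 J, Q = -2520 J, ΔU = 313 J.

-2830 J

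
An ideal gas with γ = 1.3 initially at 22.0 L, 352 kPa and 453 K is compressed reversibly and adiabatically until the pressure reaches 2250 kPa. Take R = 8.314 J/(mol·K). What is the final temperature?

Adiabatic: T₂/T₁ = (P₂/P₁)^((γ−1)/γ) ⇒ T₂ = 453×(6.39)^0.231 = 695 K; V₂ = 5.28 L.

695 K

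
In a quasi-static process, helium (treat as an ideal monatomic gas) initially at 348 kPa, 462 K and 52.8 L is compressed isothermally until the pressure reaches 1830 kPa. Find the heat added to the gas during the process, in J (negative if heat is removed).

-30500 J

n = P₁V₁/(RT₁) = 348×52.8/(8.314×462) = 4.78 mol.
Isothermal: T stays 462 K; PV = const ⇒ V₂ = 10.0 L, P₂ = 1830 kPa.
ΔU = 0 (ideal gas, T constant).
W = nRT ln(V₂/V₁) = 4.78×8.314×462×ln(0.190) = -30500 J.
Q = ΔU + W = -30500 J.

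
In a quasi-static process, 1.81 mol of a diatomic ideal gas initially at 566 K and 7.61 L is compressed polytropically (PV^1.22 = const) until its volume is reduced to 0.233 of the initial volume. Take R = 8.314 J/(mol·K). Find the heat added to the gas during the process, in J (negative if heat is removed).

-6580 J

P₁ = nRT₁/V₁ = 1.81×8.314×566/7.61 = 1120 kPa.
Polytropic n=1.22: T₂ = T₁(V₁/V₂)^(n−1) = 566×(4.29)^0.22 = 780 K; P₂ = P₁(V₁/V₂)^n = 6620 kPa.
W = (P₁V₁−P₂V₂)/(n−1) = (1120×7.61−6620×1.77)/0.22 = -14600 J.
ΔU = nCvΔT = 1.81×20.8×(780−566) = 8040 J.
Q = ΔU + W = -6580 J.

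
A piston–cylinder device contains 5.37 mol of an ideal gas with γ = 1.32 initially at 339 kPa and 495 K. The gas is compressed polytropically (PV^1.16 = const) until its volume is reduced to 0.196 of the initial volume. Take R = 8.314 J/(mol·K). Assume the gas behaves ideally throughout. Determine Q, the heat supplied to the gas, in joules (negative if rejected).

-20600 J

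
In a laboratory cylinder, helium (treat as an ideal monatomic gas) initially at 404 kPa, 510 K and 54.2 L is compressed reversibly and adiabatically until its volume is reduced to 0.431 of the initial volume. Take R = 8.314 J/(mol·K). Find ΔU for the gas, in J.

n = P₁V₁/(RT₁) = 404×54.2/(8.314×510) = 5.16 mol.
Adiabatic: TV^(γ−1) = const ⇒ T₂ = 510×(2.32)^0.667 = 894 K; PV^γ = const ⇒ P₂ = 1640 kPa.
For an ideal gas ΔU = nCvΔT with Cv = (3/2)R = 12.5 J/(mol·K).
ΔU = 5.16×12.5×(894−510) = 24700 J.

24700 J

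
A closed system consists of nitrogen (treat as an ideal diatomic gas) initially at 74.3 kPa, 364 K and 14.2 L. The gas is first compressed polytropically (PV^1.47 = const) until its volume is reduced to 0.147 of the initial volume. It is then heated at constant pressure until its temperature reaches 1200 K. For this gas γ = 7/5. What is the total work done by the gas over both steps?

-2400 J

n = P₁V₁/(RT₁) = 74.3×14.2/(8.314×364) = 0.349 mol.
Step 1 — Polytropic n=1.47: T₂ = T₁(V₁/V₂)^(n−1) = 364×(6.80)^0.47 = 896 K; P₂ = P₁(V₁/V₂)^n = 1240 kPa.
W = (P₁V₁−P₂V₂)/(n−1) = (74.3×14.2−1240×2.09)/0.47 = -3280 J.
ΔU = nCvΔT = 0.349×20.8×(896−364) = 3860 J.
Q = ΔU + W = 574 J.
State after step 1: P = 1240 kPa, V = 2.09 L, T = 896 K.
Step 2 — Isobaric: P stays 1240 kPa; V/T = const ⇒ T₂ = 1200 K, V₂ = 2.79 L.
W = PΔV = 1240×(2.79−2.09) kPa·L = 880 J.
ΔU = nCvΔT = 0.349×20.8×(1200−896) = 2200 J.
Q = ΔU + W = nCpΔT = 3080 J.
Net over both steps: W = -2400 J, Q = 3660 J, ΔU = 6060 J.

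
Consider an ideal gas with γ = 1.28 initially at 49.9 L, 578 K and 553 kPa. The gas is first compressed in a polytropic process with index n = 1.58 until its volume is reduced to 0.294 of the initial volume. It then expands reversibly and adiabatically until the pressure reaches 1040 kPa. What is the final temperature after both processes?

884 K

n = P₁V₁/(RT₁) = 553×49.9/(8.314×578) = 5.74 mol.
Step 1 — Polytropic n=1.58: T₂ = T₁(V₁/V₂)^(n−1) = 578×(3.40)^0.58 = 1180 K; P₂ = P₁(V₁/V₂)^n = 3830 kPa.
W = (P₁V₁−P₂V₂)/(n−1) = (553×49.9−3830×14.7)/0.58 = -49200 J.
ΔU = nCvΔT = 5.74×29.7×(1180−578) = 102000 J.
Q = ΔU + W = 52700 J.
State after step 1: P = 3830 kPa, V = 14.7 L, T = 1180 K.
Step 2 — Adiabatic: T₂/T₁ = (P₂/P₁)^((γ−1)/γ) ⇒ T₂ = 1180×(0.272)^0.219 = 884 K; V₂ = 40.6 L.
ΔU = nCvΔT = 5.74×29.7×(884−1180) = -49700 J.
Q = 0 for an adiabatic process, so W = −ΔU = 49700 J.
Net over both steps: W = 506 J, Q = 52700 J, ΔU = 52200 J.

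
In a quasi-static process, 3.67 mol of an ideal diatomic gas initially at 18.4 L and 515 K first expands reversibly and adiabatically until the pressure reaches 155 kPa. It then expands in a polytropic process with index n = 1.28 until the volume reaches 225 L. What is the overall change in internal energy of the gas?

-22400 J

P₁ = nRT₁/V₁ = 3.67×8.314×515/18.4 = 854 kPa.
Step 1 — Adiabatic: T₂/T₁ = (P₂/P₁)^((γ−1)/γ) ⇒ T₂ = 515×(0.181)^0.286 = 316 K; V₂ = 62.3 L.
ΔU = nCvΔT = 3.67×20.8×(316−515) = -15200 J.
Q = 0 for an adiabatic process, so W = −ΔU = 15200 J.
State after step 1: P = 155 kPa, V = 62.3 L, T = 316 K.
Step 2 — Polytropic n=1.28: T₂ = T₁(V₁/V₂)^(n−1) = 316×(0.277)^0.28 = 221 K; P₂ = P₁(V₁/V₂)^n = 29.9 kPa.
W = (P₁V₁−P₂V₂)/(n−1) = (155×62.3−29.9×225)/0.28 = 10400 J.
ΔU = nCvΔT = 3.67×20.8×(221−316) = -7290 J.
Q = ΔU + W = 3120 J.
Net over both steps: W = 25600 J, Q = 3120 J, ΔU = -22400 J.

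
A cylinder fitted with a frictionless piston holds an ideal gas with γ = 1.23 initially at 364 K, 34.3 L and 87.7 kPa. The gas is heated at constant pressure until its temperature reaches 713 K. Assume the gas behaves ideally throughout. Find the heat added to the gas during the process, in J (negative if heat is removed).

n = P₁V₁/(RT₁) = 87.7×34.3/(8.314×364) = 0.994 mol.
Isobaric: P stays 87.7 kPa; V/T = const ⇒ T₂ = 713 K, V₂ = 67.2 L.
W = PΔV = 87.7×(67.2−34.3) kPa·L = 2880 J.
ΔU = nCvΔT = 0.994×36.1×(713−364) = 12500 J.
Q = ΔU + W = nCpΔT = 15400 J.

15400 J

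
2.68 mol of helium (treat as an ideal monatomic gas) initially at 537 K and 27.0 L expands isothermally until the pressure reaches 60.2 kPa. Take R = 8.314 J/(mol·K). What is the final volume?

P₁ = nRT₁/V₁ = 2.68×8.314×537/27.0 = 443 kPa.
Isothermal: T stays 537 K; PV = const ⇒ V₂ = 199 L, P₂ = 60.2 kPa.

199 L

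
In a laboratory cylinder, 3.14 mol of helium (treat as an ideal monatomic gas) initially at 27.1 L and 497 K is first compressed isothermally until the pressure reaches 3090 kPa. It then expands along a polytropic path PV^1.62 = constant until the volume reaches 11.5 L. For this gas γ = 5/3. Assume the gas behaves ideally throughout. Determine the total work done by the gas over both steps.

-14500 J

P₁ = nRT₁/V₁ = 3.14×8.314×497/27.1 = 479 kPa.
Step 1 — Isothermal: T stays 497 K; PV = const ⇒ V₂ = 4.20 L, P₂ = 3090 kPa.
ΔU = 0 (ideal gas, T constant).
W = nRT ln(V₂/V₁) = 3.14×8.314×497×ln(0.155) = -24200 J.
Q = ΔU + W = -24200 J.
State after step 1: P = 3090 kPa, V = 4.20 L, T = 497 K.
Step 2 — Polytropic n=1.62: T₂ = T₁(V₁/V₂)^(n−1) = 497×(0.365)^0.62 = 266 K; P₂ = P₁(V₁/V₂)^n = 604 kPa.
W = (P₁V₁−P₂V₂)/(n−1) = (3090×4.20−604×11.5)/0.62 = 9720 J.
ΔU = nCvΔT = 3.14×12.5×(266−497) = -9040 J.
Q = ΔU + W = 681 J.
Net over both steps: W = -14500 J, Q = -23500 J, ΔU = -9040 J.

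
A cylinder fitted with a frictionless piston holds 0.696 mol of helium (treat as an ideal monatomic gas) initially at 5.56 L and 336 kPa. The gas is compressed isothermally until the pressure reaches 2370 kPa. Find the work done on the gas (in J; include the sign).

3650 J

T₁ = P₁V₁/(nR) = 336×5.56/(0.696×8.314) = 323 K.
Isothermal: T stays 323 K; PV = const ⇒ V₂ = 0.788 L, P₂ = 2370 kPa.
W = nRT ln(V₂/V₁) = 0.696×8.314×323×ln(0.142) = -3650 J.
Work done on the gas = −W_by = 3650 J.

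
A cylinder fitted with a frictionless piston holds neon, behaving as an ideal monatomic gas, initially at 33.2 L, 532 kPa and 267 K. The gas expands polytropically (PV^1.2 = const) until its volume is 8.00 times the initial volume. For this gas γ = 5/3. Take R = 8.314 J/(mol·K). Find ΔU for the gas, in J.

n = P₁V₁/(RT₁) = 532×33.2/(8.314×267) = 7.96 mol.
Polytropic n=1.2: T₂ = T₁(V₁/V₂)^(n−1) = 267×(0.125)^0.20 = 176 K; P₂ = P₁(V₁/V₂)^n = 43.9 kPa.
For an ideal gas ΔU = nCvΔT with Cv = (3/2)R = 12.5 J/(mol·K).
ΔU = 7.96×12.5×(176−267) = -9010 J.

-9010 J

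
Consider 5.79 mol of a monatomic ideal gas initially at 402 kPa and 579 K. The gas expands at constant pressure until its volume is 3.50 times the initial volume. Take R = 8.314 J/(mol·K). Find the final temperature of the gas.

2030 K

V₁ = nRT₁/P₁ = 5.79×8.314×579/402 = 69.3 L.
Isobaric: P stays 402 kPa; V/T = const ⇒ T₂ = 2030 K, V₂ = 243 L.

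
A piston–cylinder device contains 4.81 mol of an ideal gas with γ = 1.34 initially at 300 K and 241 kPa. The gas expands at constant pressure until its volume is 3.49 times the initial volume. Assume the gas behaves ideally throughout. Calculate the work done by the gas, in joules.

29900 J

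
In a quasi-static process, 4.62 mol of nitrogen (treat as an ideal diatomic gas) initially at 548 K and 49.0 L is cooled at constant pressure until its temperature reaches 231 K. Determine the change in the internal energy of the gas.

P₁ = nRT₁/V₁ = 4.62×8.314×548/49.0 = 430 kPa.
Isobaric: P stays 430 kPa; V/T = const ⇒ T₂ = 231 K, V₂ = 20.7 L.
For an ideal gas ΔU = nCvΔT with Cv = (5/2)R = 20.8 J/(mol·K).
ΔU = 4.62×20.8×(231−548) = -30400 J.

-30400 J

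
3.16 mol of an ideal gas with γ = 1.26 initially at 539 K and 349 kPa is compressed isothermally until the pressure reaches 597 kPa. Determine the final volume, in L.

23.7 L

V₁ = nRT₁/P₁ = 3.16×8.314×539/349 = 40.6 L.
Isothermal: T stays 539 K; PV = const ⇒ V₂ = 23.7 L, P₂ = 597 kPa.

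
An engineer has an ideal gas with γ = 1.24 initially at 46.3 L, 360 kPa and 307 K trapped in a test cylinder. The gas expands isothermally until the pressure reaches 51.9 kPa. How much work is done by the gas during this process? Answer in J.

32300 J

n = P₁V₁/(RT₁) = 360×46.3/(8.314×307) = 6.53 mol.
Isothermal: T stays 307 K; PV = const ⇒ V₂ = 321 L, P₂ = 51.9 kPa.
W = nRT ln(V₂/V₁) = 6.53×8.314×307×ln(6.94) = 32300 J.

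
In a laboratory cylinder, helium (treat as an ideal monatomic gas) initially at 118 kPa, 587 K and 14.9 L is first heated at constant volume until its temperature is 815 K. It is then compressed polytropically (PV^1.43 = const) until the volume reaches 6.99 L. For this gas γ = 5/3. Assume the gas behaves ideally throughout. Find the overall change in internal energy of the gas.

2430 J

n = P₁V₁/(RT₁) = 118×14.9/(8.314×587) = 0.360 mol.
Step 1 — Isochoric: V stays 14.9 L; P/T = const ⇒ T₂ = 815 K, P₂ = 164 kPa.
W = 0 (no volume change).
ΔU = nCvΔT = 0.360×12.5×(815−587) = 1020 J.
Q = ΔU = 1020 J.
State after step 1: P = 164 kPa, V = 14.9 L, T = 815 K.
Step 2 — Polytropic n=1.43: T₂ = T₁(V₁/V₂)^(n−1) = 815×(2.13)^0.43 = 1130 K; P₂ = P₁(V₁/V₂)^n = 484 kPa.
W = (P₁V₁−P₂V₂)/(n−1) = (164×14.9−484×6.99)/0.43 = -2180 J.
ΔU = nCvΔT = 0.360×12.5×(1130−815) = 1410 J.
Q = ΔU + W = -775 J.
Net over both steps: W = -2180 J, Q = 249 J, ΔU = 2430 J.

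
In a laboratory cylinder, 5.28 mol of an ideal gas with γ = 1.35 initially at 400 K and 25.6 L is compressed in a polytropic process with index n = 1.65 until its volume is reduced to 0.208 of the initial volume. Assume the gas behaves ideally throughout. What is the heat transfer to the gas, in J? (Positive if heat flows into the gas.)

P₁ = nRT₁/V₁ = 5.28×8.314×400/25.6 = 686 kPa.
Polytropic n=1.65: T₂ = T₁(V₁/V₂)^(n−1) = 400×(4.81)^0.65 = 1110 K; P₂ = P₁(V₁/V₂)^n = 9150 kPa.
W = (P₁V₁−P₂V₂)/(n−1) = (686×25.6−9150×5.32)/0.65 = -47900 J.
ΔU = nCvΔT = 5.28×23.8×(1110−400) = 89000 J.
Q = ΔU + W = 41100 J.

41100 J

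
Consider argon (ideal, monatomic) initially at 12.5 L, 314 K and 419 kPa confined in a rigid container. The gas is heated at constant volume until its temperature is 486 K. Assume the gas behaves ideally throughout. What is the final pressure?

Isochoric: V stays 12.5 L; P/T = const ⇒ T₂ = 486 K, P₂ = 649 kPa.

649 kPa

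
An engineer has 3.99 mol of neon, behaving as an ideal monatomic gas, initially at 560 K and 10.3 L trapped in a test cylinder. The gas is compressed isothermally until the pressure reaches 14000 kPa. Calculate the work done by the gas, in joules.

-38100 J

P₁ = nRT₁/V₁ = 3.99×8.314×560/10.3 = 1800 kPa.
Isothermal: T stays 560 K; PV = const ⇒ V₂ = 1.33 L, P₂ = 14000 kPa.
W = nRT ln(V₂/V₁) = 3.99×8.314×560×ln(0.129) = -38100 J.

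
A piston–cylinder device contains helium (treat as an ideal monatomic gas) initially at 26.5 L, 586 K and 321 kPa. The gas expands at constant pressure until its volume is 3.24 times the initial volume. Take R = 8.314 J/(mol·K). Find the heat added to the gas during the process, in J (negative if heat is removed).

n = P₁V₁/(RT₁) = 321×26.5/(8.314×586) = 1.75 mol.
Isobaric: P stays 321 kPa; V/T = const ⇒ T₂ = 1900 K, V₂ = 85.9 L.
W = PΔV = 321×(85.9−26.5) kPa·L = 19100 J.
ΔU = nCvΔT = 1.75×12.5×(1900−586) = 28600 J.
Q = ΔU + W = nCpΔT = 47600 J.

47600 J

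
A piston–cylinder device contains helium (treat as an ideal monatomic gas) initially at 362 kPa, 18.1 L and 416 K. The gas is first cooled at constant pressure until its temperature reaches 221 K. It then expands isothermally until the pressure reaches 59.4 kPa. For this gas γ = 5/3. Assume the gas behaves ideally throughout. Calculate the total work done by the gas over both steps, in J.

n = P₁V₁/(RT₁) = 362×18.1/(8.314×416) = 1.89 mol.
Step 1 — Isobaric: P stays 362 kPa; V/T = const ⇒ T₂ = 221 K, V₂ = 9.62 L.
W = PΔV = 362×(9.62−18.1) kPa·L = -3070 J.
ΔU = nCvΔT = 1.89×12.5×(221−416) = -4610 J.
Q = ΔU + W = nCpΔT = -7680 J.
State after step 1: P = 362 kPa, V = 9.62 L, T = 221 K.
Step 2 — Isothermal: T stays 221 K; PV = const ⇒ V₂ = 58.6 L, P₂ = 59.4 kPa.
ΔU = 0 (ideal gas, T constant).
W = nRT ln(V₂/V₁) = 1.89×8.314×221×ln(6.09) = 6290 J.
Q = ΔU + W = 6290 J.
Net over both steps: W = 3220 J, Q = -1390 J, ΔU = -4610 J.

3220 J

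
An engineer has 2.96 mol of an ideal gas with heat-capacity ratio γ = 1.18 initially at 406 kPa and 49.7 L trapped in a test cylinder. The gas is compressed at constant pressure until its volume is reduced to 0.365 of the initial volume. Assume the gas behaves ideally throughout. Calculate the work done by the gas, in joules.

T₁ = P₁V₁/(nR) = 406×49.7/(2.96×8.314) = 820 K.
Isobaric: P stays 406 kPa; V/T = const ⇒ T₂ = 299 K, V₂ = 18.1 L.
W = PΔV = 406×(18.1−49.7) kPa·L = -12800 J.

-12800 J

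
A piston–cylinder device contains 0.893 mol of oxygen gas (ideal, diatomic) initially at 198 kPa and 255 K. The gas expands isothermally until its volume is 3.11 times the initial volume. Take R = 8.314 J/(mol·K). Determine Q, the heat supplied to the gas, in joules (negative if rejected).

V₁ = nRT₁/P₁ = 0.893×8.314×255/198 = 9.56 L.
Isothermal: T stays 255 K; PV = const ⇒ V₂ = 29.7 L, P₂ = 63.7 kPa.
ΔU = 0 (ideal gas, T constant).
W = nRT ln(V₂/V₁) = 0.893×8.314×255×ln(3.11) = 2150 J.
Q = ΔU + W = 2150 J.

2150 J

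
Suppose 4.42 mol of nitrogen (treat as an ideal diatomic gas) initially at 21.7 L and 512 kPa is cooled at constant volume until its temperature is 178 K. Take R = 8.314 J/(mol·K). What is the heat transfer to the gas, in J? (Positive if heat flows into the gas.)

-11400 J

T₁ = P₁V₁/(nR) = 512×21.7/(4.42×8.314) = 302 K.
Isochoric: V stays 21.7 L; P/T = const ⇒ T₂ = 178 K, P₂ = 301 kPa.
W = 0 (no volume change).
ΔU = nCvΔT = 4.42×20.8×(178−302) = -11400 J.
Q = ΔU = -11400 J.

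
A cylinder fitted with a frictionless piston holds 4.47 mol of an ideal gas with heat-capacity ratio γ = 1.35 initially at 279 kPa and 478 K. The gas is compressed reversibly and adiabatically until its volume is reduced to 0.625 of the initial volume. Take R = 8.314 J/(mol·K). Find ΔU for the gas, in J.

9080 J

V₁ = nRT₁/P₁ = 4.47×8.314×478/279 = 63.7 L.
Adiabatic: TV^(γ−1) = const ⇒ T₂ = 478×(1.60)^0.350 = 563 K; PV^γ = const ⇒ P₂ = 526 kPa.
For an ideal gas ΔU = nCvΔT with Cv = R/(γ−1) = 23.8 J/(mol·K).
ΔU = 4.47×23.8×(563−478) = 9080 J.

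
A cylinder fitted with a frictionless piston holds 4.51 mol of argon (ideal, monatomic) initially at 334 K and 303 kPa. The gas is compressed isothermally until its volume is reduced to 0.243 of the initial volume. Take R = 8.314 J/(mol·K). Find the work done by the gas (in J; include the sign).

-17700 J

V₁ = nRT₁/P₁ = 4.51×8.314×334/303 = 41.3 L.
Isothermal: T stays 334 K; PV = const ⇒ V₂ = 10.0 L, P₂ = 1250 kPa.
W = nRT ln(V₂/V₁) = 4.51×8.314×334×ln(0.243) = -17700 J.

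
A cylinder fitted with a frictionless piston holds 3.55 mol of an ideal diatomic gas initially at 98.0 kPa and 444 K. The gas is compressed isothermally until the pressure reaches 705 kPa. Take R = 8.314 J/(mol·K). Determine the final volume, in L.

V₁ = nRT₁/P₁ = 3.55×8.314×444/98.0 = 134 L.
Isothermal: T stays 444 K; PV = const ⇒ V₂ = 18.6 L, P₂ = 705 kPa.

18.6 L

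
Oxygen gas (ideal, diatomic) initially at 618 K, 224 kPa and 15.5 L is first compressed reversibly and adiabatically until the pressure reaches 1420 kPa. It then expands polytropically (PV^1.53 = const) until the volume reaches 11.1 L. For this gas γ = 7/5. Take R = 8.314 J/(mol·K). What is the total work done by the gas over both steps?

n = P₁V₁/(RT₁) = 224×15.5/(8.314×618) = 0.676 mol.
Step 1 — Adiabatic: T₂/T₁ = (P₂/P₁)^((γ−1)/γ) ⇒ T₂ = 618×(6.34)^0.286 = 1050 K; V₂ = 4.14 L.
ΔU = nCvΔT = 0.676×20.8×(1050−618) = 6030 J.
Q = 0 for an adiabatic process, so W = −ΔU = -6030 J.
State after step 1: P = 1420 kPa, V = 4.14 L, T = 1050 K.
Step 2 — Polytropic n=1.53: T₂ = T₁(V₁/V₂)^(n−1) = 1050×(0.373)^0.53 = 621 K; P₂ = P₁(V₁/V₂)^n = 315 kPa.
W = (P₁V₁−P₂V₂)/(n−1) = (1420×4.14−315×11.1)/0.53 = 4520 J.
ΔU = nCvΔT = 0.676×20.8×(621−1050) = -5980 J.
Q = ΔU + W = -1470 J.
Net over both steps: W = -1520 J, Q = -1470 J, ΔU = 47.7 J.

-1520 J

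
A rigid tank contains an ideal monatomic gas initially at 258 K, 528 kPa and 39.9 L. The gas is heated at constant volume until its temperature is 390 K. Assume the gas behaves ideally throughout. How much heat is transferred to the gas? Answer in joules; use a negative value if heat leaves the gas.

n = P₁V₁/(RT₁) = 528×39.9/(8.314×258) = 9.82 mol.
Isochoric: V stays 39.9 L; P/T = const ⇒ T₂ = 390 K, P₂ = 798 kPa.
W = 0 (no volume change).
ΔU = nCvΔT = 9.82×12.5×(390−258) = 16200 J.
Q = ΔU = 16200 J.

16200 J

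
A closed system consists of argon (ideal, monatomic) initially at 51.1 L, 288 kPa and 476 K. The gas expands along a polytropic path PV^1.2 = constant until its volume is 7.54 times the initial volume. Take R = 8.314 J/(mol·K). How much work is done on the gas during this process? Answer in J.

-24500 J

n = P₁V₁/(RT₁) = 288×51.1/(8.314×476) = 3.72 mol.
Polytropic n=1.2: T₂ = T₁(V₁/V₂)^(n−1) = 476×(0.133)^0.20 = 318 K; P₂ = P₁(V₁/V₂)^n = 25.5 kPa.
W = (P₁V₁−P₂V₂)/(n−1) = (288×51.1−25.5×385)/0.20 = 24500 J.
Work done on the gas = −W_by = -24500 J.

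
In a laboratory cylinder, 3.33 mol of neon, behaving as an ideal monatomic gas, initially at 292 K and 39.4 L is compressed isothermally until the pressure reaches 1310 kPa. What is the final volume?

6.17 L

P₁ = nRT₁/V₁ = 3.33×8.314×292/39.4 = 205 kPa.
Isothermal: T stays 292 K; PV = const ⇒ V₂ = 6.17 L, P₂ = 1310 kPa.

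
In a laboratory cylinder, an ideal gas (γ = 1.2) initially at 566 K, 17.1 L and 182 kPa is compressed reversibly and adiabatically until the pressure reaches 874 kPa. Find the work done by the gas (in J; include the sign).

-4650 J

n = P₁V₁/(RT₁) = 182×17.1/(8.314×566) = 0.661 mol.
Adiabatic: T₂/T₁ = (P₂/P₁)^((γ−1)/γ) ⇒ T₂ = 566×(4.80)^0.167 = 735 K; V₂ = 4.63 L.
ΔU = nCvΔT = 0.661×41.6×(735−566) = 4650 J.
Q = 0 for an adiabatic process, so W = −ΔU = -4650 J.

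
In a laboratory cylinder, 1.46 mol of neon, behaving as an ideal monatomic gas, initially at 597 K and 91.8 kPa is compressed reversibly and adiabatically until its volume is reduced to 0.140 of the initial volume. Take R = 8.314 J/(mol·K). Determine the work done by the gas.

-29400 J

V₁ = nRT₁/P₁ = 1.46×8.314×597/91.8 = 78.9 L.
Adiabatic: TV^(γ−1) = const ⇒ T₂ = 597×(7.14)^0.667 = 2210 K; PV^γ = const ⇒ P₂ = 2430 kPa.
ΔU = nCvΔT = 1.46×12.5×(2210−597) = 29400 J.
Q = 0 for an adiabatic process, so W = −ΔU = -29400 J.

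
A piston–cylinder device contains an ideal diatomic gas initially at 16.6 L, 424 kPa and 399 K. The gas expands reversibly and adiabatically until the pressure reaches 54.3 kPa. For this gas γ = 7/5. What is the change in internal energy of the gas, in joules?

n = P₁V₁/(RT₁) = 424×16.6/(8.314×399) = 2.12 mol.
Adiabatic: T₂/T₁ = (P₂/P₁)^((γ−1)/γ) ⇒ T₂ = 399×(0.128)^0.286 = 222 K; V₂ = 72.1 L.
For an ideal gas ΔU = nCvΔT with Cv = (5/2)R = 20.8 J/(mol·K).
ΔU = 2.12×20.8×(222−399) = -7810 J.

-7810 J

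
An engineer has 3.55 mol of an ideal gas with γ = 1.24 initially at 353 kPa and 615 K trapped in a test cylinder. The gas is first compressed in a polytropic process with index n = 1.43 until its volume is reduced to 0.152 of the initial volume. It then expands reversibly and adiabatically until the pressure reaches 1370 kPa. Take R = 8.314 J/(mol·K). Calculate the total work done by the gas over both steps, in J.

-13900 J

V₁ = nRT₁/P₁ = 3.55×8.314×615/353 = 51.4 L.
Step 1 — Polytropic n=1.43: T₂ = T₁(V₁/V₂)^(n−1) = 615×(6.58)^0.43 = 1380 K; P₂ = P₁(V₁/V₂)^n = 5220 kPa.
W = (P₁V₁−P₂V₂)/(n−1) = (353×51.4−5220×7.82)/0.43 = -52700 J.
ΔU = nCvΔT = 3.55×34.6×(1380−615) = 94400 J.
Q = ΔU + W = 41700 J.
State after step 1: P = 5220 kPa, V = 7.82 L, T = 1380 K.
Step 2 — Adiabatic: T₂/T₁ = (P₂/P₁)^((γ−1)/γ) ⇒ T₂ = 1380×(0.262)^0.194 = 1070 K; V₂ = 23.0 L.
ΔU = nCvΔT = 3.55×34.6×(1070−1380) = -38800 J.
Q = 0 for an adiabatic process, so W = −ΔU = 38800 J.
Net over both steps: W = -13900 J, Q = 41700 J, ΔU = 55600 J.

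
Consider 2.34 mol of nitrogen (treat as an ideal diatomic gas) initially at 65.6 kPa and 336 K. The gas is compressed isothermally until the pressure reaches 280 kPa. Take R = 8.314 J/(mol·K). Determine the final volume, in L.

23.3 L

V₁ = nRT₁/P₁ = 2.34×8.314×336/65.6 = 99.6 L.
Isothermal: T stays 336 K; PV = const ⇒ V₂ = 23.3 L, P₂ = 280 kPa.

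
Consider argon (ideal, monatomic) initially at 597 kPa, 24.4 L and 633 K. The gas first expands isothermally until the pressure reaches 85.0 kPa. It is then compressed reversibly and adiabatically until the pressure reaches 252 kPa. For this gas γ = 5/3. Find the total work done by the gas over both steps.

16500 J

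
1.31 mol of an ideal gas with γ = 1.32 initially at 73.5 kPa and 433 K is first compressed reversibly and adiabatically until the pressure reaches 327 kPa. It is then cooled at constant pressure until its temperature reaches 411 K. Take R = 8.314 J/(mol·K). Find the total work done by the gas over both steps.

-8720 J

V₁ = nRT₁/P₁ = 1.31×8.314×433/73.5 = 64.2 L.
Step 1 — Adiabatic: T₂/T₁ = (P₂/P₁)^((γ−1)/γ) ⇒ T₂ = 433×(4.45)^0.242 = 622 K; V₂ = 20.7 L.
ΔU = nCvΔT = 1.31×26.0×(622−433) = 6430 J.
Q = 0 for an adiabatic process, so W = −ΔU = -6430 J.
State after step 1: P = 327 kPa, V = 20.7 L, T = 622 K.
Step 2 — Isobaric: P stays 327 kPa; V/T = const ⇒ T₂ = 411 K, V₂ = 13.7 L.
W = PΔV = 327×(13.7−20.7) kPa·L = -2300 J.
ΔU = nCvΔT = 1.31×26.0×(411−622) = -7170 J.
Q = ΔU + W = nCpΔT = -9470 J.
Net over both steps: W = -8720 J, Q = -9470 J, ΔU = -749 J.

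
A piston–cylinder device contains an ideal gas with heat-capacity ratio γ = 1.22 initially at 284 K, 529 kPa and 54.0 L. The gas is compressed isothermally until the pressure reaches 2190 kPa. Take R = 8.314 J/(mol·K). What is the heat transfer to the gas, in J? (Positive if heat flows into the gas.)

n = P₁V₁/(RT₁) = 529×54.0/(8.314×284) = 12.1 mol.
Isothermal: T stays 284 K; PV = const ⇒ V₂ = 13.0 L, P₂ = 2190 kPa.
ΔU = 0 (ideal gas, T constant).
W = nRT ln(V₂/V₁) = 12.1×8.314×284×ln(0.242) = -40600 J.
Q = ΔU + W = -40600 J.

-40600 J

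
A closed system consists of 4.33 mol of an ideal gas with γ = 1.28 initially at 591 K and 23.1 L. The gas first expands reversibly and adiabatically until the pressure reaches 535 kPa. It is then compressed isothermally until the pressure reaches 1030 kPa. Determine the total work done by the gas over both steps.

-3860 J

P₁ = nRT₁/V₁ = 4.33×8.314×591/23.1 = 921 kPa.
Step 1 — Adiabatic: T₂/T₁ = (P₂/P₁)^((γ−1)/γ) ⇒ T₂ = 591×(0.581)^0.219 = 525 K; V₂ = 35.3 L.
ΔU = nCvΔT = 4.33×29.7×(525−591) = -8510 J.
Q = 0 for an adiabatic process, so W = −ΔU = 8510 J.
State after step 1: P = 535 kPa, V = 35.3 L, T = 525 K.
Step 2 — Isothermal: T stays 525 K; PV = const ⇒ V₂ = 18.3 L, P₂ = 1030 kPa.
ΔU = 0 (ideal gas, T constant).
W = nRT ln(V₂/V₁) = 4.33×8.314×525×ln(0.519) = -12400 J.
Q = ΔU + W = -12400 J.
Net over both steps: W = -3860 J, Q = -12400 J, ΔU = -8510 J.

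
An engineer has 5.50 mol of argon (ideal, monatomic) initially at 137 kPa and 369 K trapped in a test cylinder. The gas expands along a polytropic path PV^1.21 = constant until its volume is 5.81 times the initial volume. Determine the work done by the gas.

V₁ = nRT₁/P₁ = 5.50×8.314×369/137 = 123 L.
Polytropic n=1.21: T₂ = T₁(V₁/V₂)^(n−1) = 369×(0.172)^0.21 = 255 K; P₂ = P₁(V₁/V₂)^n = 16.3 kPa.
W = (P₁V₁−P₂V₂)/(n−1) = (137×123−16.3×716)/0.21 = 24800 J.

24800 J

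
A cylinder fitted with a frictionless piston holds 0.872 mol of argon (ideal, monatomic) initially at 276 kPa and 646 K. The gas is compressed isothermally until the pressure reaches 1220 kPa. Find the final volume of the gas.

3.84 L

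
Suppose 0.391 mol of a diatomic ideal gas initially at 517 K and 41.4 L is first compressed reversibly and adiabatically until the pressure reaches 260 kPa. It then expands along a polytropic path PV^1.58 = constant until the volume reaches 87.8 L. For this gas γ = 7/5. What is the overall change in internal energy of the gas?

P₁ = nRT₁/V₁ = 0.391×8.314×517/41.4 = 40.6 kPa.
Step 1 — Adiabatic: T₂/T₁ = (P₂/P₁)^((γ−1)/γ) ⇒ T₂ = 517×(6.40)^0.286 = 879 K; V₂ = 11.0 L.
ΔU = nCvΔT = 0.391×20.8×(879−517) = 2940 J.
Q = 0 for an adiabatic process, so W = −ΔU = -2940 J.
State after step 1: P = 260 kPa, V = 11.0 L, T = 879 K.
Step 2 — Polytropic n=1.58: T₂ = T₁(V₁/V₂)^(n−1) = 879×(0.125)^0.58 = 263 K; P₂ = P₁(V₁/V₂)^n = 9.75 kPa.
W = (P₁V₁−P₂V₂)/(n−1) = (260×11.0−9.75×87.8)/0.58 = 3450 J.
ΔU = nCvΔT = 0.391×20.8×(263−879) = -5000 J.
Q = ΔU + W = -1550 J.
Net over both steps: W = 509 J, Q = -1550 J, ΔU = -2060 J.

-2060 J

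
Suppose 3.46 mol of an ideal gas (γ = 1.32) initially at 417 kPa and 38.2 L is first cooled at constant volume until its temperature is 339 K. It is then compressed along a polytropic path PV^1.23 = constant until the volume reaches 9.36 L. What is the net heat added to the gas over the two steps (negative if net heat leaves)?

T₁ = P₁V₁/(nR) = 417×38.2/(3.46×8.314) = 554 K.
Step 1 — Isochoric: V stays 38.2 L; P/T = const ⇒ T₂ = 339 K, P₂ = 255 kPa.
W = 0 (no volume change).
ΔU = nCvΔT = 3.46×26.0×(339−554) = -19300 J.
Q = ΔU = -19300 J.
State after step 1: P = 255 kPa, V = 38.2 L, T = 339 K.
Step 2 — Polytropic n=1.23: T₂ = T₁(V₁/V₂)^(n−1) = 339×(4.08)^0.23 = 468 K; P₂ = P₁(V₁/V₂)^n = 1440 kPa.
W = (P₁V₁−P₂V₂)/(n−1) = (255×38.2−1440×9.36)/0.23 = -16200 J.
ΔU = nCvΔT = 3.46×26.0×(468−339) = 11600 J.
Q = ΔU + W = -4550 J.
Net over both steps: W = -16200 J, Q = -23900 J, ΔU = -7670 J.

-23900 J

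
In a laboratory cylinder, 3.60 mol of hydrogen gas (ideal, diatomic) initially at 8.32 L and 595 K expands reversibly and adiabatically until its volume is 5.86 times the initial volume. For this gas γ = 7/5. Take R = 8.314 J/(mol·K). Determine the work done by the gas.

22600 J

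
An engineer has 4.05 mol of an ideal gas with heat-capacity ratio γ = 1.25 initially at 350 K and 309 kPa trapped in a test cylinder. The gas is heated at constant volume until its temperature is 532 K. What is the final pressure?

470 kPa

V₁ = nRT₁/P₁ = 4.05×8.314×350/309 = 38.1 L.
Isochoric: V stays 38.1 L; P/T = const ⇒ T₂ = 532 K, P₂ = 470 kPa.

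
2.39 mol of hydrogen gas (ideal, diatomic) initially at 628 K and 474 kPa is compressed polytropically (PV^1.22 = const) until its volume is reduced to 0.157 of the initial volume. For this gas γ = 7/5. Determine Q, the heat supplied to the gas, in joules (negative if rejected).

-12800 J

V₁ = nRT₁/P₁ = 2.39×8.314×628/474 = 26.3 L.
Polytropic n=1.22: T₂ = T₁(V₁/V₂)^(n−1) = 628×(6.37)^0.22 = 944 K; P₂ = P₁(V₁/V₂)^n = 4540 kPa.
W = (P₁V₁−P₂V₂)/(n−1) = (474×26.3−4540×4.13)/0.22 = -28500 J.
ΔU = nCvΔT = 2.39×20.8×(944−628) = 15700 J.
Q = ΔU + W = -12800 J.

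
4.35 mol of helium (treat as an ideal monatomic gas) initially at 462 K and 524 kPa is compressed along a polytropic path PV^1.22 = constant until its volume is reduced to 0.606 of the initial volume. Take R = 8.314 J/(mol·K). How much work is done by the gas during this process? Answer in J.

-8850 J

V₁ = nRT₁/P₁ = 4.35×8.314×462/524 = 31.9 L.
Polytropic n=1.22: T₂ = T₁(V₁/V₂)^(n−1) = 462×(1.65)^0.22 = 516 K; P₂ = P₁(V₁/V₂)^n = 965 kPa.
W = (P₁V₁−P₂V₂)/(n−1) = (524×31.9−965×19.3)/0.22 = -8850 J.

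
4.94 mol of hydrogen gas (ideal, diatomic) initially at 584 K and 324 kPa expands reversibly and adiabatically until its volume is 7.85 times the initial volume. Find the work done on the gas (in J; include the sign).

-33700 J

V₁ = nRT₁/P₁ = 4.94×8.314×584/324 = 74.0 L.
Adiabatic: TV^(γ−1) = const ⇒ T₂ = 584×(0.127)^0.400 = 256 K; PV^γ = const ⇒ P₂ = 18.1 kPa.
ΔU = nCvΔT = 4.94×20.8×(256−584) = -33700 J.
Q = 0 for an adiabatic process, so W = −ΔU = 33700 J.
Work done on the gas = −W_by = -33700 J.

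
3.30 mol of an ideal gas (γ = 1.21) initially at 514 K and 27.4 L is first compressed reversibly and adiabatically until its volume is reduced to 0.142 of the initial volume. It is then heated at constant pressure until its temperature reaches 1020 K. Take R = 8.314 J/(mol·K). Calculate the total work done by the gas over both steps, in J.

P₁ = nRT₁/V₁ = 3.30×8.314×514/27.4 = 515 kPa.
Step 1 — Adiabatic: TV^(γ−1) = const ⇒ T₂ = 514×(7.04)^0.210 = 774 K; PV^γ = const ⇒ P₂ = 5460 kPa.
ΔU = nCvΔT = 3.30×39.6×(774−514) = 34000 J.
Q = 0 for an adiabatic process, so W = −ΔU = -34000 J.
State after step 1: P = 5460 kPa, V = 3.89 L, T = 774 K.
Step 2 — Isobaric: P stays 5460 kPa; V/T = const ⇒ T₂ = 1020 K, V₂ = 5.12 L.
W = PΔV = 5460×(5.12−3.89) kPa·L = 6740 J.
ΔU = nCvΔT = 3.30×39.6×(1020−774) = 32100 J.
Q = ΔU + W = nCpΔT = 38800 J.
Net over both steps: W = -27300 J, Q = 38800 J, ΔU = 66100 J.

-27300 J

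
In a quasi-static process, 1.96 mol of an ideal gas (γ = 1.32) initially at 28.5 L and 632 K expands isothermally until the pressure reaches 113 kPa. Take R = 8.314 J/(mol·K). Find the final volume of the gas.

P₁ = nRT₁/V₁ = 1.96×8.314×632/28.5 = 361 kPa.
Isothermal: T stays 632 K; PV = const ⇒ V₂ = 91.1 L, P₂ = 113 kPa.

91.1 L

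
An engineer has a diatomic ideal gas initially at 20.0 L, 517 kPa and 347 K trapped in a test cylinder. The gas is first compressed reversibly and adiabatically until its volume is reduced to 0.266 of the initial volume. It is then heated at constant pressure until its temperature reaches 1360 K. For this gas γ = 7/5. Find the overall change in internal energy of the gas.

n = P₁V₁/(RT₁) = 517×20.0/(8.314×347) = 3.58 mol.
Step 1 — Adiabatic: TV^(γ−1) = const ⇒ T₂ = 347×(3.76)^0.400 = 589 K; PV^γ = const ⇒ P₂ = 3300 kPa.
ΔU = nCvΔT = 3.58×20.8×(589−347) = 18100 J.
Q = 0 for an adiabatic process, so W = −ΔU = -18100 J.
State after step 1: P = 3300 kPa, V = 5.32 L, T = 589 K.
Step 2 — Isobaric: P stays 3300 kPa; V/T = const ⇒ T₂ = 1360 K, V₂ = 12.3 L.
W = PΔV = 3300×(12.3−5.32) kPa·L = 23000 J.
ΔU = nCvΔT = 3.58×20.8×(1360−589) = 57400 J.
Q = ΔU + W = nCpΔT = 80400 J.
Net over both steps: W = 4910 J, Q = 80400 J, ΔU = 75500 J.

75500 J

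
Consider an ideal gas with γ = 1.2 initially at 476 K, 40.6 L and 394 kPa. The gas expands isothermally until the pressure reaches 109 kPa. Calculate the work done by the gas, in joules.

n = P₁V₁/(RT₁) = 394×40.6/(8.314×476) = 4.04 mol.
Isothermal: T stays 476 K; PV = const ⇒ V₂ = 147 L, P₂ = 109 kPa.
W = nRT ln(V₂/V₁) = 4.04×8.314×476×ln(3.61) = 20600 J.

20600 J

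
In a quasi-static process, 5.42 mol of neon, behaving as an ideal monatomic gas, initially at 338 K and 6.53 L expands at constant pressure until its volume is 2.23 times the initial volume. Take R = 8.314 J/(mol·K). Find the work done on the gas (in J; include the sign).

-18700 J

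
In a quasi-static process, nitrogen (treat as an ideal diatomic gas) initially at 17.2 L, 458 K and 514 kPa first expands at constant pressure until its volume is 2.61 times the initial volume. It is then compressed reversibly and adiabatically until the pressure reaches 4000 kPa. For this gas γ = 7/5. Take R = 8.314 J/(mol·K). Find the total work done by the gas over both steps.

-31800 J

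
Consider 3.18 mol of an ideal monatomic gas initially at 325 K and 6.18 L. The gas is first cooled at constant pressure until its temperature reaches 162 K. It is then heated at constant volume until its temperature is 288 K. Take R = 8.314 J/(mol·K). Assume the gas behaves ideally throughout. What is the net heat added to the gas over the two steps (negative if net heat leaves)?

P₁ = nRT₁/V₁ = 3.18×8.314×325/6.18 = 1390 kPa.
Step 1 — Isobaric: P stays 1390 kPa; V/T = const ⇒ T₂ = 162 K, V₂ = 3.08 L.
W = PΔV = 1390×(3.08−6.18) kPa·L = -4310 J.
ΔU = nCvΔT = 3.18×12.5×(162−325) = -6460 J.
Q = ΔU + W = nCpΔT = -10800 J.
State after step 1: P = 1390 kPa, V = 3.08 L, T = 162 K.
Step 2 — Isochoric: V stays 3.08 L; P/T = const ⇒ T₂ = 288 K, P₂ = 2470 kPa.
W = 0 (no volume change).
ΔU = nCvΔT = 3.18×12.5×(288−162) = 5000 J.
Q = ΔU = 5000 J.
Net over both steps: W = -4310 J, Q = -5780 J, ΔU = -1470 J.

-5780 J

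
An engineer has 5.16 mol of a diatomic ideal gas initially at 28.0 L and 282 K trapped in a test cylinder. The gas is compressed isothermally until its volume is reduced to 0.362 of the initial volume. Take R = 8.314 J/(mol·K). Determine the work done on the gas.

12300 J

P₁ = nRT₁/V₁ = 5.16×8.314×282/28.0 = 432 kPa.
Isothermal: T stays 282 K; PV = const ⇒ V₂ = 10.1 L, P₂ = 1190 kPa.
W = nRT ln(V₂/V₁) = 5.16×8.314×282×ln(0.362) = -12300 J.
Work done on the gas = −W_by = 12300 J.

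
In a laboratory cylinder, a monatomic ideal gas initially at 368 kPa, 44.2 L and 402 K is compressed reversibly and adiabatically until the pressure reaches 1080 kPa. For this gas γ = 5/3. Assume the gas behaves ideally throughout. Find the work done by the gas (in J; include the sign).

-13100 J

n = P₁V₁/(RT₁) = 368×44.2/(8.314×402) = 4.87 mol.
Adiabatic: T₂/T₁ = (P₂/P₁)^((γ−1)/γ) ⇒ T₂ = 402×(2.93)^0.400 = 618 K; V₂ = 23.2 L.
ΔU = nCvΔT = 4.87×12.5×(618−402) = 13100 J.
Q = 0 for an adiabatic process, so W = −ΔU = -13100 J.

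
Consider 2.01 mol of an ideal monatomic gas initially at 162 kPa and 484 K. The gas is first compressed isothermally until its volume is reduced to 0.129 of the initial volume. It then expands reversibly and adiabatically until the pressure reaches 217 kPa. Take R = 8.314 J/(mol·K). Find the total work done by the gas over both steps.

V₁ = nRT₁/P₁ = 2.01×8.314×484/162 = 49.9 L.
Step 1 — Isothermal: T stays 484 K; PV = const ⇒ V₂ = 6.44 L, P₂ = 1260 kPa.
ΔU = 0 (ideal gas, T constant).
W = nRT ln(V₂/V₁) = 2.01×8.314×484×ln(0.129) = -16600 J.
Q = ΔU + W = -16600 J.
State after step 1: P = 1260 kPa, V = 6.44 L, T = 484 K.
Step 2 — Adiabatic: T₂/T₁ = (P₂/P₁)^((γ−1)/γ) ⇒ T₂ = 484×(0.173)^0.400 = 240 K; V₂ = 18.5 L.
ΔU = nCvΔT = 2.01×12.5×(240−484) = -6120 J.
Q = 0 for an adiabatic process, so W = −ΔU = 6120 J.
Net over both steps: W = -10400 J, Q = -16600 J, ΔU = -6120 J.

-10400 J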